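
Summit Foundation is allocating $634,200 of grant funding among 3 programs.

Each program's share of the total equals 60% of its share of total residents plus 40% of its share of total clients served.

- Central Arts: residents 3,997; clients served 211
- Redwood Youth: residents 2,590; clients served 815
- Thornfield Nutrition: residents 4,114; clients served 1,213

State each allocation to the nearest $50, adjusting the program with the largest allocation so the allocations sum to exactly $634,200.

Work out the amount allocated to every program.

Central Arts: $166,050 | Redwood Youth: $184,450 | Thornfield Nutrition: $283,700

Totals — residents 10,701, clients served 2,239.
Composite weights (60% residents + 40% clients served): Central Arts 0.2618; Redwood Youth 0.2908; Thornfield Nutrition 0.4474.
Unrounded shares: Central Arts 166,036.92; Redwood Youth 184,438.54; Thornfield Nutrition 283,724.54.
Rounded to nearest $50: Central Arts $166,050; Redwood Youth $184,450; Thornfield Nutrition $283,700. Sum = $634,200.
Sum already equals the total — no adjustment.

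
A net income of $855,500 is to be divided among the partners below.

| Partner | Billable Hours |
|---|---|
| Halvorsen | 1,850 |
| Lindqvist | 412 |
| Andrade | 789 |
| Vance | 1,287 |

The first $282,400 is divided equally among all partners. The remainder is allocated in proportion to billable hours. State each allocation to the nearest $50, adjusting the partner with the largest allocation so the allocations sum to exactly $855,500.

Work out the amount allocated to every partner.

Halvorsen: $314,950; Lindqvist: $125,050; Andrade: $174,850; Vance: $240,650

$282,400 shared equally gives $70,600 per partner.
Remainder $573,100 by billable hours (total 4,338): Halvorsen 244,406.41 → $244,400; Lindqvist 54,429.97 → $54,450; Andrade 104,236.03 → $104,250; Vance 170,027.59 → $170,050.
Rounding difference −$50 on remainder applied to Halvorsen.
Totals: Halvorsen $70,600 + $244,350 = $314,950; Lindqvist $70,600 + $54,450 = $125,050; Andrade $70,600 + $104,250 = $174,850; Vance $70,600 + $170,050 = $240,650.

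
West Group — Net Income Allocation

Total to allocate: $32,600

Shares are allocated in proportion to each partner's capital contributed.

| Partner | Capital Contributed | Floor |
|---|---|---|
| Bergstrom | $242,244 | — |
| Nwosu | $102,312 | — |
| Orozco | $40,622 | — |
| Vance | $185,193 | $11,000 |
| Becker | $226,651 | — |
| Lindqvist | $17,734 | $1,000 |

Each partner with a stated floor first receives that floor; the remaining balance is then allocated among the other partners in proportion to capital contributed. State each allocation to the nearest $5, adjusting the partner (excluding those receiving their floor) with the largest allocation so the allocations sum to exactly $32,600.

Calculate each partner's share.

Bergstrom: $8,155 · Nwosu: $3,445 · Orozco: $1,370 · Vance: $11,000 · Becker: $7,630 · Lindqvist: $1,000

Guaranteed amounts: Vance $11,000; Lindqvist $1,000. Residual $20,600.
Residual split over remaining capital contributed 611,829: Bergstrom 8,156.24 → $8,155; Nwosu 3,444.80 → $3,445; Orozco 1,367.72 → $1,370; Becker 7,631.23 → $7,630.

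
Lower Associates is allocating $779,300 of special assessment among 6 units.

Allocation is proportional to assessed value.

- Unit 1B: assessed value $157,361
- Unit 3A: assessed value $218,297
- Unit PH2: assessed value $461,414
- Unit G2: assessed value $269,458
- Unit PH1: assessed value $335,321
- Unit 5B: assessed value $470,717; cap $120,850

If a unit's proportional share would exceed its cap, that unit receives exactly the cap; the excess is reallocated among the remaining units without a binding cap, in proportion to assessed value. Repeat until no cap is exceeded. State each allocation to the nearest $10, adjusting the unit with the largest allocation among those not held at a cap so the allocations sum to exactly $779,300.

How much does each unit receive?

Sum of assessed value: 1,912,568.
Unconstrained shares: Unit 1B 64,118.73; Unit 3A 88,947.87; Unit PH2 188,008.97; Unit G2 109,794.07; Unit PH1 136,630.78; Unit 5B 191,799.59.
Held at cap: Unit 5B ($120,850); residual $658,450 reallocated over remaining assessed value 1,441,851.
Redistributed shares: Unit 1B 71,862.04 → $71,860; Unit 3A 99,689.68 → $99,690; Unit PH2 210,713.90 → $210,710; Unit G2 123,053.37 → $123,050; Unit PH1 153,131.02 → $153,130.
Rounding difference +$10 applied to Unit PH2 → $210,720.

Unit 1B: $71,860 · Unit 3A: $99,690 · Unit PH2: $210,720 · Unit G2: $123,050 · Unit PH1: $153,130 · Unit 5B: $120,850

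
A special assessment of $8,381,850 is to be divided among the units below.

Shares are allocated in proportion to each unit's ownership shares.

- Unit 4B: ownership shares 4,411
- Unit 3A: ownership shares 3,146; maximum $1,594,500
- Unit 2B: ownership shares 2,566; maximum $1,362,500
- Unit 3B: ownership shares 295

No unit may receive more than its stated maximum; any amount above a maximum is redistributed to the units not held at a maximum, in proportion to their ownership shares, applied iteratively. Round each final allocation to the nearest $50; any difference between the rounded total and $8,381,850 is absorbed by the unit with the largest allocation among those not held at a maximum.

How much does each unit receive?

Total ownership shares = 10,418.
Unconstrained shares: Unit 4B 3,548,890.42; Unit 3A 2,531,128.83; Unit 2B 2,064,487.15; Unit 3B 237,343.61.
Held at cap: Unit 3A ($1,594,500), Unit 2B ($1,362,500); residual $5,424,850 reallocated over remaining ownership shares 4,706.
Remaining shares: Unit 4B 5,084,788.22 → $5,084,800; Unit 3B 340,061.78 → $340,050.

Unit 4B: $5,084,800; Unit 3A: $1,594,500; Unit 2B: $1,362,500; Unit 3B: $340,050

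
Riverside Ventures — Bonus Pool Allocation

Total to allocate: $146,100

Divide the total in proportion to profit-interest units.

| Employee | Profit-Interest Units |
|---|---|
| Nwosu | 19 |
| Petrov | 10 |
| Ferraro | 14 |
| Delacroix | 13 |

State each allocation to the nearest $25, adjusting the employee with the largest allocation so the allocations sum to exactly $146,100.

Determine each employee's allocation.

Profit-interest units total: 56.
Proportional shares: Nwosu 19/56 × $146,100 = 49,569.64; Petrov 10/56 × $146,100 = 26,089.29; Ferraro 14/56 × $146,100 = 36,525.00; Delacroix 13/56 × $146,100 = 33,916.07.
After rounding ($25): Nwosu $49,575; Petrov $26,100; Ferraro $36,525; Delacroix $33,925. Sum = $146,125.
Difference $146,100 − $146,125 = −$25 applied to largest allocation (Nwosu): Nwosu becomes $49,550.

Nwosu: $49,550 | Petrov: $26,100 | Ferraro: $36,525 | Delacroix: $33,925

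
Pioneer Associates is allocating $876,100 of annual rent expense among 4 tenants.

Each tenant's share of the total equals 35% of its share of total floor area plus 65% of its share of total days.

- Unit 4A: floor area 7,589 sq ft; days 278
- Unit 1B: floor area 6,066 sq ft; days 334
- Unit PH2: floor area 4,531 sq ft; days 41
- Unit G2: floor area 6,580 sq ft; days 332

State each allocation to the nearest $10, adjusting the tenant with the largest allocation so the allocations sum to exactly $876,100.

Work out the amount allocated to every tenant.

Unit 4A: $254,680 | Unit 1B: $268,200 | Unit PH2: $79,800 | Unit G2: $273,420

Floor area total 24,766; days total 985.
Blended shares (35% floor area + 65% days): Unit 4A 0.2907; Unit 1B 0.3061; Unit PH2 0.0911; Unit G2 0.3121.
Proportional shares: Unit 4A 254,683.70; Unit 1B 268,202.67; Unit PH2 79,803.24; Unit G2 273,410.38.
After rounding ($10): Unit 4A $254,680; Unit 1B $268,200; Unit PH2 $79,800; Unit G2 $273,410. Sum = $876,090.
Difference $876,100 − $876,090 = +$10 applied to largest allocation (Unit G2): Unit G2 becomes $273,420.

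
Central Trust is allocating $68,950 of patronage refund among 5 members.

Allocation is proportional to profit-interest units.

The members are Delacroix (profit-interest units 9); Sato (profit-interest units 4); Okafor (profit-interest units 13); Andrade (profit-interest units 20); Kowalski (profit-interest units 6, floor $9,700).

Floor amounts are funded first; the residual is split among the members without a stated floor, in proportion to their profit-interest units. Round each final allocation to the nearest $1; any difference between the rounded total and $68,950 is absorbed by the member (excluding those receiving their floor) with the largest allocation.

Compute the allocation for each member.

Guaranteed amounts: Kowalski $9,700. Balance $59,250.
Balance split over remaining profit-interest units 46: Delacroix 11,592.39 → $11,592; Sato 5,152.17 → $5,152; Okafor 16,744.57 → $16,745; Andrade 25,760.87 → $25,761.

Delacroix: $11,592 · Sato: $5,152 · Okafor: $16,745 · Andrade: $25,761 · Kowalski: $9,700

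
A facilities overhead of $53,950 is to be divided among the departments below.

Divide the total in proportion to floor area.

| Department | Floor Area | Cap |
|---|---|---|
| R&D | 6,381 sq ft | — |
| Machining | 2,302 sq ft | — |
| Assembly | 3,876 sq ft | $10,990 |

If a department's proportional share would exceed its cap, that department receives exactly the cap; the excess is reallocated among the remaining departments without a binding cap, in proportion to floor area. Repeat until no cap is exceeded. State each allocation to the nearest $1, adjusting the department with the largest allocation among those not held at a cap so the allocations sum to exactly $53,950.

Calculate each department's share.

R&D: $31,571; Machining: $11,389; Assembly: $10,990

Floor area total: 12,559.
Unconstrained shares: R&D 27,411.02; Machining 9,888.76; Assembly 16,650.23.
Cap binds for Assembly ($10,990); residual $42,960 reallocated over remaining floor area 8,683.
Remaining shares: R&D 31,570.63 → $31,571; Machining 11,389.37 → $11,389.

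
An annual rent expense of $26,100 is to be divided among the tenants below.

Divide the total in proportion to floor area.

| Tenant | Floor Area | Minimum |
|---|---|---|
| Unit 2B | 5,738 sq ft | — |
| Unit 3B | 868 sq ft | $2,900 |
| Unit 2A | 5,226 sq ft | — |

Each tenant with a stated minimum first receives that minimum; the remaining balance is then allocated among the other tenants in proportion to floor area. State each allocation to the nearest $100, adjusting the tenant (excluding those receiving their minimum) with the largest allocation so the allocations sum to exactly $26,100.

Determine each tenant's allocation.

Guaranteed amounts: Unit 3B $2,900. Residual $23,200.
Residual split over remaining floor area 10,964: Unit 2B 12,141.70 → $12,100; Unit 2A 11,058.30 → $11,100.

Unit 2B: $12,100; Unit 3B: $2,900; Unit 2A: $11,100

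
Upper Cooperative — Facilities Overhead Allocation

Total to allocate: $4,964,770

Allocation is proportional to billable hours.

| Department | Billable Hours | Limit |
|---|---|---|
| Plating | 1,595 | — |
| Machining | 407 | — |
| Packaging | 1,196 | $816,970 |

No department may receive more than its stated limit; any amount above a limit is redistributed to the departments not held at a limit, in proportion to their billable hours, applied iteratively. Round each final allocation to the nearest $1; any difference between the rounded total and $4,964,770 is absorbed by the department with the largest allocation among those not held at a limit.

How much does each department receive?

Plating: $3,304,566 · Machining: $843,234 · Packaging: $816,970

Sum of billable hours: 3,198.
Pro-rata shares before constraints: Plating 2,476,175.16; Machining 631,851.59; Packaging 1,856,743.25.
Capped: Packaging ($816,970); balance $4,147,800 reallocated over remaining billable hours 2,002.
Shares after redistribution: Plating 3,304,565.93 → $3,304,566; Machining 843,234.07 → $843,234.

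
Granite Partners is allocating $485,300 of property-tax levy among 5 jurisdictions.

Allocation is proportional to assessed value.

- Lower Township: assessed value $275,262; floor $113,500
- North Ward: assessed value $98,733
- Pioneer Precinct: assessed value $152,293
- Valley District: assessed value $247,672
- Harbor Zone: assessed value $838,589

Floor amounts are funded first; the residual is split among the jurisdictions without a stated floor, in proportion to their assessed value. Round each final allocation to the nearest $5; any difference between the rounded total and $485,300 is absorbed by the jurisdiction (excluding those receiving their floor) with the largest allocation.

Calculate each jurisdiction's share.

Fund the minimums — Lower Township $113,500. Residual $371,800.
Residual split over remaining assessed value 1,337,287: North Ward 27,450.30 → $27,450; Pioneer Precinct 42,341.35 → $42,340; Valley District 68,859.15 → $68,860; Harbor Zone 233,149.20 → $233,150.

Lower Township: $113,500 · North Ward: $27,450 · Pioneer Precinct: $42,340 · Valley District: $68,860 · Harbor Zone: $233,150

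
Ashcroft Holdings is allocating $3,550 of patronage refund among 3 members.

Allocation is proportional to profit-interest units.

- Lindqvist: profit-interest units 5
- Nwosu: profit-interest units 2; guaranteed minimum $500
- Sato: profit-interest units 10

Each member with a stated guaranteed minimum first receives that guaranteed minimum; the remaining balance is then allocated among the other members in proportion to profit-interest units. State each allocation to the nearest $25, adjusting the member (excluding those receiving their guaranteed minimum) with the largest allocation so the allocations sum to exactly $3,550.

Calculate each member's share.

Lindqvist: $1,025; Nwosu: $500; Sato: $2,025

Guaranteed amounts: Nwosu $500. Remaining pool $3,050.
Remaining pool split over remaining profit-interest units 15: Lindqvist 1,016.67 → $1,025; Sato 2,033.33 → $2,025.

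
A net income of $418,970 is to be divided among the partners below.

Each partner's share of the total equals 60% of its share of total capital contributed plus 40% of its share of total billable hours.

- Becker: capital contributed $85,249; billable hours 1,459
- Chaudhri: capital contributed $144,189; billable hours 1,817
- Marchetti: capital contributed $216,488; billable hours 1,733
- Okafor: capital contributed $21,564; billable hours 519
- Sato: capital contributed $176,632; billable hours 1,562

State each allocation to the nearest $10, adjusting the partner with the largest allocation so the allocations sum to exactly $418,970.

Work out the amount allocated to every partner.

Becker: $67,760 | Chaudhri: $99,220 | Marchetti: $125,450 | Okafor: $20,680 | Sato: $105,860

Totals — capital contributed 644,122, billable hours 7,090.
Composite weights (60% capital contributed + 40% billable hours): Becker 0.1617; Chaudhri 0.2368; Marchetti 0.2994; Okafor 0.0494; Sato 0.2527.
Proportional shares: Becker 67,756.92; Chaudhri 99,221.61; Marchetti 125,452.27; Okafor 20,683.52; Sato 105,855.67.
After rounding ($10): Becker $67,760; Chaudhri $99,220; Marchetti $125,450; Okafor $20,680; Sato $105,860. Sum = $418,970.
Rounded total matches; no reconciliation needed.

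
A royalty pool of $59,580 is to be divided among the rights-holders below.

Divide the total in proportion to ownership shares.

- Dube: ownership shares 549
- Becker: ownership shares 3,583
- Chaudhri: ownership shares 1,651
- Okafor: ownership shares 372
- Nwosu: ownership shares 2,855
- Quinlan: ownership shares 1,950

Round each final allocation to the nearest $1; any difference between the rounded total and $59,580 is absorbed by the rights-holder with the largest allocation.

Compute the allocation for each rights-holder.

Dube: $2,984; Becker: $19,479; Chaudhri: $8,975; Okafor: $2,022; Nwosu: $15,520; Quinlan: $10,600

Ownership shares total: 10,960.
Unrounded shares: Dube 549/10,960 × $59,580 = 2,984.44; Becker 3,583/10,960 × $59,580 = 19,477.66; Chaudhri 1,651/10,960 × $59,580 = 8,975.05; Okafor 372/10,960 × $59,580 = 2,022.24; Nwosu 2,855/10,960 × $59,580 = 15,520.16; Quinlan 1,950/10,960 × $59,580 = 10,600.46.
Rounded to nearest $1: Dube $2,984; Becker $19,478; Chaudhri $8,975; Okafor $2,022; Nwosu $15,520; Quinlan $10,600. Sum = $59,579.
Difference $59,580 − $59,579 = +$1 applied to largest allocation (Becker): Becker becomes $19,479.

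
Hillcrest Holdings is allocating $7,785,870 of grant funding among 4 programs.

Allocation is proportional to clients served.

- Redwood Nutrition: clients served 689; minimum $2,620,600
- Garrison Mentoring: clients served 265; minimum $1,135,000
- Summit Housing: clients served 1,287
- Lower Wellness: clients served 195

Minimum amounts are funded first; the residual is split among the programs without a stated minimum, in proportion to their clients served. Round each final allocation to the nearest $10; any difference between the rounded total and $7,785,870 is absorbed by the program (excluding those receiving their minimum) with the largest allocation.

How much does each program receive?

Redwood Nutrition: $2,620,600; Garrison Mentoring: $1,135,000; Summit Housing: $3,499,970; Lower Wellness: $530,300

Minimums first: Redwood Nutrition $2,620,600; Garrison Mentoring $1,135,000. Balance $4,030,270.
Balance split over remaining clients served 1,482: Summit Housing 3,499,971.32 → $3,499,970; Lower Wellness 530,298.68 → $530,300.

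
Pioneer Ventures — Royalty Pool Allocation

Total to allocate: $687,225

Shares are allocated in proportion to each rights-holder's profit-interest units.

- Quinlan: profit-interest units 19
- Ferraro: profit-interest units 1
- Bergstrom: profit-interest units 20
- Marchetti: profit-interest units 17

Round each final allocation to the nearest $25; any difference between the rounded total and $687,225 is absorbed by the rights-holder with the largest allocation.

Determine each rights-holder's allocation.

Total profit-interest units = 57.
Raw shares: Quinlan 19/57 × $687,225 = 229,075.00; Ferraro 1/57 × $687,225 = 12,056.58; Bergstrom 20/57 × $687,225 = 241,131.58; Marchetti 17/57 × $687,225 = 204,961.84.
At nearest $25: Quinlan $229,075; Ferraro $12,050; Bergstrom $241,125; Marchetti $204,950. Sum = $687,200.
Difference $687,225 − $687,200 = +$25 applied to largest allocation (Bergstrom): Bergstrom becomes $241,150.

Quinlan: $229,075 · Ferraro: $12,050 · Bergstrom: $241,150 · Marchetti: $204,950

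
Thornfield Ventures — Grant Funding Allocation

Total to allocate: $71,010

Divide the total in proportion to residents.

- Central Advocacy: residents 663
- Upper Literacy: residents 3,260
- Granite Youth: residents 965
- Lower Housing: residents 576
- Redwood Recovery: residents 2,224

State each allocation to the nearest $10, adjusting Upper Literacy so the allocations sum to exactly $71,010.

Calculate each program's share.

Central Advocacy: $6,120; Upper Literacy: $30,120; Granite Youth: $8,910; Lower Housing: $5,320; Redwood Recovery: $20,540

Combined residents = 7,688.
Unrounded shares: Central Advocacy 663/7,688 × $71,010 = 6,123.78; Upper Literacy 3,260/7,688 × $71,010 = 30,110.90; Granite Youth 965/7,688 × $71,010 = 8,913.20; Lower Housing 576/7,688 × $71,010 = 5,320.21; Redwood Recovery 2,224/7,688 × $71,010 = 20,541.91.
After rounding ($10): Central Advocacy $6,120; Upper Literacy $30,110; Granite Youth $8,910; Lower Housing $5,320; Redwood Recovery $20,540. Sum = $71,000.
Difference $71,010 − $71,000 = +$10 applied to Upper Literacy: Upper Literacy becomes $30,120.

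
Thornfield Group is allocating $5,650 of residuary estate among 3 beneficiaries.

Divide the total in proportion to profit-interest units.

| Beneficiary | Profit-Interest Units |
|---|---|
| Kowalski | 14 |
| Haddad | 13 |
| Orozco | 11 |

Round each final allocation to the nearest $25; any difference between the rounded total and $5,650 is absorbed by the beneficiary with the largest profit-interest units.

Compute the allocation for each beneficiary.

Combined profit-interest units = 38.
Raw shares: Kowalski 14/38 × $5,650 = 2,081.58; Haddad 13/38 × $5,650 = 1,932.89; Orozco 11/38 × $5,650 = 1,635.53.
At nearest $25: Kowalski $2,075; Haddad $1,925; Orozco $1,625. Sum = $5,625.
Difference $5,650 − $5,625 = +$25 applied to largest profit-interest units (Kowalski): Kowalski becomes $2,100.

Kowalski: $2,100; Haddad: $1,925; Orozco: $1,625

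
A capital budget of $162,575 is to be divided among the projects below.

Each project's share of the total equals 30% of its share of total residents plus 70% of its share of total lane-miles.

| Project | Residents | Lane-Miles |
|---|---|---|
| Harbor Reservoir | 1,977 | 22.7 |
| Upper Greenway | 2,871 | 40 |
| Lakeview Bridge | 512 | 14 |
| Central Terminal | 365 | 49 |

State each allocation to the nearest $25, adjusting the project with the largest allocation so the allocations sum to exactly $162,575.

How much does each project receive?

Totals — residents 5,725, lane-miles 125.7.
Combined weights (30% residents + 70% lane-miles): Harbor Reservoir 0.2300; Upper Greenway 0.3732; Lakeview Bridge 0.1048; Central Terminal 0.2920.
Pro-rata amounts: Harbor Reservoir 37,393.93; Upper Greenway 60,672.66; Lakeview Bridge 17,036.74; Central Terminal 47,471.67.
At nearest $25: Harbor Reservoir $37,400; Upper Greenway $60,675; Lakeview Bridge $17,025; Central Terminal $47,475. Sum = $162,575.
Rounded total matches; no reconciliation needed.

Harbor Reservoir: $37,400; Upper Greenway: $60,675; Lakeview Bridge: $17,025; Central Terminal: $47,475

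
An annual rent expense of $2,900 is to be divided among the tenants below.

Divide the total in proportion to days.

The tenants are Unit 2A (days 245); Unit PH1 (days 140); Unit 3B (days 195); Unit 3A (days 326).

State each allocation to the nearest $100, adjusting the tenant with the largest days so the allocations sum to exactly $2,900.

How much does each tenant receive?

Unit 2A: $800; Unit PH1: $400; Unit 3B: $600; Unit 3A: $1,100

Total days = 906.
Raw shares: Unit 2A 245/906 × $2,900 = 784.22; Unit PH1 140/906 × $2,900 = 448.12; Unit 3B 195/906 × $2,900 = 624.17; Unit 3A 326/906 × $2,900 = 1,043.49.
At nearest $100: Unit 2A $800; Unit PH1 $400; Unit 3B $600; Unit 3A $1,000. Sum = $2,800.
Difference $2,900 − $2,800 = +$100 applied to largest days (Unit 3A): Unit 3A becomes $1,100.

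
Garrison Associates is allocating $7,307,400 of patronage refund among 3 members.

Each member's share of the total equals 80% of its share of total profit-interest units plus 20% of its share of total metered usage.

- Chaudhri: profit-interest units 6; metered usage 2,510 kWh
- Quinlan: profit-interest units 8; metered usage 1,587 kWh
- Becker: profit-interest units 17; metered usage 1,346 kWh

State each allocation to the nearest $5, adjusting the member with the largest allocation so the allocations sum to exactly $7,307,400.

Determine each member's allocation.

Profit-interest units total 31; metered usage total 5,443.
Blended shares (80% profit-interest units + 20% metered usage): Chaudhri 0.2471; Quinlan 0.2648; Becker 0.4882.
Unrounded shares: Chaudhri 1,805,419.30; Quinlan 1,934,744.08; Becker 3,567,236.63.
After rounding ($5): Chaudhri $1,805,420; Quinlan $1,934,745; Becker $3,567,235. Sum = $7,307,400.
Sum already equals the total — no adjustment.

Chaudhri: $1,805,420 | Quinlan: $1,934,745 | Becker: $3,567,235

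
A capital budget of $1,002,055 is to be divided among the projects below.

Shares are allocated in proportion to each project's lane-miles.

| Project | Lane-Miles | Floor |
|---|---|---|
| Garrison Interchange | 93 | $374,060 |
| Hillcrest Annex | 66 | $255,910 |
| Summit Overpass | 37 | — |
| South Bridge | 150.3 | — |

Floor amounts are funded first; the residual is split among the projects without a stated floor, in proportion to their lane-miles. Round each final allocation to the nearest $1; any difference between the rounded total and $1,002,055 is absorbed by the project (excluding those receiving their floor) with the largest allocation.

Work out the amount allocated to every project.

Minimums first: Garrison Interchange $374,060; Hillcrest Annex $255,910. Remaining pool $372,085.
Remaining pool split over remaining lane-miles 187.3: Summit Overpass 73,503.18 → $73,503; South Bridge 298,581.82 → $298,582.

Garrison Interchange: $374,060 | Hillcrest Annex: $255,910 | Summit Overpass: $73,503 | South Bridge: $298,582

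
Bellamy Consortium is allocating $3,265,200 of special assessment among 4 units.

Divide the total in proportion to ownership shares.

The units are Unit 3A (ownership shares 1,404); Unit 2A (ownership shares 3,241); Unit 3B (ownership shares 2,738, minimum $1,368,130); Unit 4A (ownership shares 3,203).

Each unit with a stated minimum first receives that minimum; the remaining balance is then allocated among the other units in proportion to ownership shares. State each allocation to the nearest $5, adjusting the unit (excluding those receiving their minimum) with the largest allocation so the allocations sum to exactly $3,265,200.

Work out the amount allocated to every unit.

Guaranteed amounts: Unit 3B $1,368,130. Balance $1,897,070.
Balance split over remaining ownership shares 7,848: Unit 3A 339,384.08 → $339,385; Unit 2A 783,435.76 → $783,435; Unit 4A 774,250.15 → $774,250.

Unit 3A: $339,385; Unit 2A: $783,435; Unit 3B: $1,368,130; Unit 4A: $774,250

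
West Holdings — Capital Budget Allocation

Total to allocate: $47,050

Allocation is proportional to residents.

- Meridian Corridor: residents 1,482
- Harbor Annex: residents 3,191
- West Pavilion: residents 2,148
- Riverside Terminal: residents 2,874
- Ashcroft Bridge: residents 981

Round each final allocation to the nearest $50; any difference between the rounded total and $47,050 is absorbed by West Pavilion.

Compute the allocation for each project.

Sum of residents: 10,676.
Pro-rata amounts: Meridian Corridor 1,482/10,676 × $47,050 = 6,531.29; Harbor Annex 3,191/10,676 × $47,050 = 14,063.00; West Pavilion 2,148/10,676 × $47,050 = 9,466.41; Riverside Terminal 2,874/10,676 × $47,050 = 12,665.95; Ashcroft Bridge 981/10,676 × $47,050 = 4,323.35.
At nearest $50: Meridian Corridor $6,550; Harbor Annex $14,050; West Pavilion $9,450; Riverside Terminal $12,650; Ashcroft Bridge $4,300. Sum = $47,000.
Difference $47,050 − $47,000 = +$50 applied to West Pavilion: West Pavilion becomes $9,500.

Meridian Corridor: $6,550 | Harbor Annex: $14,050 | West Pavilion: $9,500 | Riverside Terminal: $12,650 | Ashcroft Bridge: $4,300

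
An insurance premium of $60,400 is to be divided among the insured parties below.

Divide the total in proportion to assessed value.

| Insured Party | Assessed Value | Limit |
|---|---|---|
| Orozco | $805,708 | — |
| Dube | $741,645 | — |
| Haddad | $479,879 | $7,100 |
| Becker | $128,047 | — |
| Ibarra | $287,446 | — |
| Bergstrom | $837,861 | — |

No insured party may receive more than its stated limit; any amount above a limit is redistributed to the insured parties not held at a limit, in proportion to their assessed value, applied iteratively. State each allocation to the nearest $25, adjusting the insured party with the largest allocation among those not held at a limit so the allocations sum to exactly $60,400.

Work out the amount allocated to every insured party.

Orozco: $15,325 | Dube: $14,125 | Haddad: $7,100 | Becker: $2,425 | Ibarra: $5,475 | Bergstrom: $15,950

Total assessed value = 3,280,586.
Pro-rata shares before constraints: Orozco 14,834.17; Dube 13,654.68; Haddad 8,835.22; Becker 2,357.52; Ibarra 5,292.27; Bergstrom 15,426.15.
Capped: Haddad ($7,100); remaining pool $53,300 reallocated over remaining assessed value 2,800,707.
Redistributed shares: Orozco 15,333.36 → $15,325; Dube 14,114.18 → $14,125; Becker 2,436.85 → $2,425; Ibarra 5,470.36 → $5,475; Bergstrom 15,945.26 → $15,950.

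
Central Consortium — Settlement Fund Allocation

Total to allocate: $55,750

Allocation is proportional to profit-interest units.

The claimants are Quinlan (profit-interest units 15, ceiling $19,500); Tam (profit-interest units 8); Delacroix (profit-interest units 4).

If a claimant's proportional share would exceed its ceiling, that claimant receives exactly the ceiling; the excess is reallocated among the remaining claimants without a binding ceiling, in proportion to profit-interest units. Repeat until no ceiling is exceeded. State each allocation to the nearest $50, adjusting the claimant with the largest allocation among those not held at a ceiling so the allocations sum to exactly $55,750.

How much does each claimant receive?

Quinlan: $19,500; Tam: $24,150; Delacroix: $12,100

Combined profit-interest units = 27.
Unconstrained shares: Quinlan 30,972.22; Tam 16,518.52; Delacroix 8,259.26.
Capped: Quinlan ($19,500); remaining pool $36,250 reallocated over remaining profit-interest units 12.
Redistributed shares: Tam 24,166.67 → $24,150; Delacroix 12,083.33 → $12,100.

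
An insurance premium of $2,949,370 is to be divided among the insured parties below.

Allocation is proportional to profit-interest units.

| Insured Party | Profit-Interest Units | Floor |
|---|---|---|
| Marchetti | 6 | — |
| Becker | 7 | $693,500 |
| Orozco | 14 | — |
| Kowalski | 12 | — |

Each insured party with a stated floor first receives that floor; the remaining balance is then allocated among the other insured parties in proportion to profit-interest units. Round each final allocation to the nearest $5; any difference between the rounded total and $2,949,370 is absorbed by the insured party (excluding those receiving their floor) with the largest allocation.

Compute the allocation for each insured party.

Marchetti: $422,975 · Becker: $693,500 · Orozco: $986,945 · Kowalski: $845,950

Fund the minimums — Becker $693,500. Residual $2,255,870.
Residual split over remaining profit-interest units 32: Marchetti 422,975.62 → $422,975; Orozco 986,943.12 → $986,945; Kowalski 845,951.25 → $845,950.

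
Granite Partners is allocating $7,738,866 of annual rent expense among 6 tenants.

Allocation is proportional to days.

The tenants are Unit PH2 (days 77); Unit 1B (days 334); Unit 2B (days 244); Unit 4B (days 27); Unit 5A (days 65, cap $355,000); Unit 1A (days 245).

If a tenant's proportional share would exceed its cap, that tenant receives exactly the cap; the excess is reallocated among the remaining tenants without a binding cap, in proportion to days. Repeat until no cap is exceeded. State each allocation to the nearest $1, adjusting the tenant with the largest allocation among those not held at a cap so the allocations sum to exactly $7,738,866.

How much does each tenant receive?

Unit PH2: $613,331 | Unit 1B: $2,660,422 | Unit 2B: $1,943,542 | Unit 4B: $215,064 | Unit 5A: $355,000 | Unit 1A: $1,951,507

Combined days = 992.
Unconstrained shares: Unit PH2 600,698.27; Unit 1B 2,605,626.25; Unit 2B 1,903,511.40; Unit 4B 210,634.46; Unit 5A 507,082.95; Unit 1A 1,911,312.67.
Cap binds for Unit 5A ($355,000); residual $7,383,866 reallocated over remaining days 927.
Shares after redistribution: Unit PH2 613,330.83 → $613,331; Unit 1B 2,660,422.05 → $2,660,422; Unit 2B 1,943,541.86 → $1,943,542; Unit 4B 215,064.06 → $215,064; Unit 1A 1,951,507.20 → $1,951,507.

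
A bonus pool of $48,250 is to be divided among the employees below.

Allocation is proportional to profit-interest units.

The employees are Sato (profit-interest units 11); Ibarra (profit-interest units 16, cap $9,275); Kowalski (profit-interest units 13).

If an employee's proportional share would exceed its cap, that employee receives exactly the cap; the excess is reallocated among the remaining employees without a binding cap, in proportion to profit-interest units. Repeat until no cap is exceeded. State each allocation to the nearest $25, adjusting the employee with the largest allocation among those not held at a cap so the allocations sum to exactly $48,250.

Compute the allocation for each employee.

Profit-interest units total: 40.
Unconstrained shares: Sato 13,268.75; Ibarra 19,300.00; Kowalski 15,681.25.
Capped: Ibarra ($9,275); balance $38,975 reallocated over remaining profit-interest units 24.
Remaining shares: Sato 17,863.54 → $17,875; Kowalski 21,111.46 → $21,100.

Sato: $17,875; Ibarra: $9,275; Kowalski: $21,100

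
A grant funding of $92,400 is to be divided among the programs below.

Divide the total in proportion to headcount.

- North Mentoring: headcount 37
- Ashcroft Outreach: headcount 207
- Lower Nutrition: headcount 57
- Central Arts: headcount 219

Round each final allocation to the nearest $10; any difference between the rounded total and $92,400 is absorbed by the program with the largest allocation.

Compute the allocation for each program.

Sum of headcount: 520.
Proportional shares: North Mentoring 37/520 × $92,400 = 6,574.62; Ashcroft Outreach 207/520 × $92,400 = 36,782.31; Lower Nutrition 57/520 × $92,400 = 10,128.46; Central Arts 219/520 × $92,400 = 38,914.62.
At nearest $10: North Mentoring $6,570; Ashcroft Outreach $36,780; Lower Nutrition $10,130; Central Arts $38,910. Sum = $92,390.
Difference $92,400 − $92,390 = +$10 applied to largest allocation (Central Arts): Central Arts becomes $38,920.

North Mentoring: $6,570; Ashcroft Outreach: $36,780; Lower Nutrition: $10,130; Central Arts: $38,920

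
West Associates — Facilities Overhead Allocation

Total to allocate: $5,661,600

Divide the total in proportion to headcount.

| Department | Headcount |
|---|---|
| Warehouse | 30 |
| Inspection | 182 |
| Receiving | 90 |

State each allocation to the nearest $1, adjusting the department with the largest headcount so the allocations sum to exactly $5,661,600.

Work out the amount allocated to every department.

Headcount total: 302.
Raw shares: Warehouse 30/302 × $5,661,600 = 562,410.60; Inspection 182/302 × $5,661,600 = 3,411,957.62; Receiving 90/302 × $5,661,600 = 1,687,231.79.
Rounded to nearest $1: Warehouse $562,411; Inspection $3,411,958; Receiving $1,687,232. Sum = $5,661,601.
Difference $5,661,600 − $5,661,601 = −$1 applied to largest headcount (Inspection): Inspection becomes $3,411,957.

Warehouse: $562,411 · Inspection: $3,411,957 · Receiving: $1,687,232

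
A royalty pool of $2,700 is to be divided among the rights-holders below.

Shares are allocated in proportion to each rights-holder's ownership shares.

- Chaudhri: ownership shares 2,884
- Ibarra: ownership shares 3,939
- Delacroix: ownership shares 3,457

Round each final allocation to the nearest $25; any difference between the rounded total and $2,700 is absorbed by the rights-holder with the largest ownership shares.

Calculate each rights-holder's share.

Chaudhri: $750; Ibarra: $1,050; Delacroix: $900

Total ownership shares = 10,280.
Unrounded shares: Chaudhri 2,884/10,280 × $2,700 = 757.47; Ibarra 3,939/10,280 × $2,700 = 1,034.56; Delacroix 3,457/10,280 × $2,700 = 907.97.
At nearest $25: Chaudhri $750; Ibarra $1,025; Delacroix $900. Sum = $2,675.
Difference $2,700 − $2,675 = +$25 applied to largest ownership shares (Ibarra): Ibarra becomes $1,050.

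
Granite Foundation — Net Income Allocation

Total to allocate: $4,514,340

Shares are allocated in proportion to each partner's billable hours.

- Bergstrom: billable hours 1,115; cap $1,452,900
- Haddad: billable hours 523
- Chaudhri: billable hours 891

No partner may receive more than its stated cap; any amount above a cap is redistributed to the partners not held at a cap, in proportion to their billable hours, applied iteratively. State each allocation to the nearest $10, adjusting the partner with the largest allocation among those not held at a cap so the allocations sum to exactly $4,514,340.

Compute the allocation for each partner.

Bergstrom: $1,452,900 · Haddad: $1,132,340 · Chaudhri: $1,929,100

Billable hours total: 2,529.
Unconstrained shares: Bergstrom 1,990,308.07; Haddad 933,570.51; Chaudhri 1,590,461.42.
Held at cap: Bergstrom ($1,452,900); balance $3,061,440 reallocated over remaining billable hours 1,414.
Redistributed shares: Haddad 1,132,343.08 → $1,132,340; Chaudhri 1,929,096.92 → $1,929,100.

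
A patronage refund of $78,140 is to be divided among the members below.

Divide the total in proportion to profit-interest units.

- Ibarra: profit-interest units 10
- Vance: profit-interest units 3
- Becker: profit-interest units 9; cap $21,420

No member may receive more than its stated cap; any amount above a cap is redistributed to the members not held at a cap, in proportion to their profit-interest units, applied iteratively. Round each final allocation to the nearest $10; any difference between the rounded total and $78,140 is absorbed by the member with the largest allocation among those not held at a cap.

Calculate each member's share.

Ibarra: $43,630 · Vance: $13,090 · Becker: $21,420

Total profit-interest units = 22.
Pro-rata shares before constraints: Ibarra 35,518.18; Vance 10,655.45; Becker 31,966.36.
Cap binds for Becker ($21,420); balance $56,720 reallocated over remaining profit-interest units 13.
Redistributed shares: Ibarra 43,630.77 → $43,630; Vance 13,089.23 → $13,090.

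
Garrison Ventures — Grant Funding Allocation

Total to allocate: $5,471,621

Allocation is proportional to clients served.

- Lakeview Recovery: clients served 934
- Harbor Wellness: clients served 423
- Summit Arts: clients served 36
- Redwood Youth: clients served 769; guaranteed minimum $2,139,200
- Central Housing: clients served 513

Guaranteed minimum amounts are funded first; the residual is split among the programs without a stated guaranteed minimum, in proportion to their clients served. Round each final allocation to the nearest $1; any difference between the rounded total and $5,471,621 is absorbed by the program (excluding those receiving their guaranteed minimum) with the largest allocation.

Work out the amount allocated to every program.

Fund the minimums — Redwood Youth $2,139,200. Residual $3,332,421.
Residual split over remaining clients served 1,906: Lakeview Recovery 1,632,991.19 → $1,632,991; Harbor Wellness 739,566.68 → $739,567; Summit Arts 62,941.84 → $62,942; Central Housing 896,921.29 → $896,921.

Lakeview Recovery: $1,632,991 | Harbor Wellness: $739,567 | Summit Arts: $62,942 | Redwood Youth: $2,139,200 | Central Housing: $896,921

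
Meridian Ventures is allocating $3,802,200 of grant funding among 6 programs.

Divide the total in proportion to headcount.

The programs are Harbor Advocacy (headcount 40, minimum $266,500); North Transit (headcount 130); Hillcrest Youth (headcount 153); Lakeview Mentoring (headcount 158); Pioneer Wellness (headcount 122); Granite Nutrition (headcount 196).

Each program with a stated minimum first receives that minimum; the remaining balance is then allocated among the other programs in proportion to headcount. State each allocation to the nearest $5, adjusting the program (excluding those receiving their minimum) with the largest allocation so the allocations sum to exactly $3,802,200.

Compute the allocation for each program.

Fund the minimums — Harbor Advocacy $266,500. Remaining pool $3,535,700.
Remaining pool split over remaining headcount 759: North Transit 605,587.62 → $605,590; Hillcrest Youth 712,730.04 → $712,730; Lakeview Mentoring 736,021.87 → $736,020; Pioneer Wellness 568,320.69 → $568,320; Granite Nutrition 913,039.79 → $913,040.

Harbor Advocacy: $266,500 · North Transit: $605,590 · Hillcrest Youth: $712,730 · Lakeview Mentoring: $736,020 · Pioneer Wellness: $568,320 · Granite Nutrition: $913,040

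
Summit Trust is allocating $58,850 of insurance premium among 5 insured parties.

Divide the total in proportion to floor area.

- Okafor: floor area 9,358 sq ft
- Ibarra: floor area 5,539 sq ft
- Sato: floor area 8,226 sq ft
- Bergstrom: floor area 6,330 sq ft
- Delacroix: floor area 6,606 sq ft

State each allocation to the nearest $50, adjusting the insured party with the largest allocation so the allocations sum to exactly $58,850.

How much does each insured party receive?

Okafor: $15,200; Ibarra: $9,050; Sato: $13,450; Bergstrom: $10,350; Delacroix: $10,800

Total floor area = 36,059.
Pro-rata amounts: Okafor 9,358/36,059 × $58,850 = 15,272.70; Ibarra 5,539/36,059 × $58,850 = 9,039.91; Sato 8,226/36,059 × $58,850 = 13,425.22; Bergstrom 6,330/36,059 × $58,850 = 10,330.86; Delacroix 6,606/36,059 × $58,850 = 10,781.31.
At nearest $50: Okafor $15,250; Ibarra $9,050; Sato $13,450; Bergstrom $10,350; Delacroix $10,800. Sum = $58,900.
Difference $58,850 − $58,900 = −$50 applied to largest allocation (Okafor): Okafor becomes $15,200.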